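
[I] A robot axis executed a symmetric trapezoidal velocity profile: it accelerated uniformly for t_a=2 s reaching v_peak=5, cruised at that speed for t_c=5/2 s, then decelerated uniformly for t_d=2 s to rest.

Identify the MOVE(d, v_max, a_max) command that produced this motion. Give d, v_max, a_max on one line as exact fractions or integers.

a_max = 5/2
d_a = ½·5·2 = 5; d_c = 5·5/2 = 25/2
d = 2·5 + 25/2 = 45/2
t_c = 5/2 > 0 → v_max = v_peak = 5

d=45/2 v_max=5 a_max=5/2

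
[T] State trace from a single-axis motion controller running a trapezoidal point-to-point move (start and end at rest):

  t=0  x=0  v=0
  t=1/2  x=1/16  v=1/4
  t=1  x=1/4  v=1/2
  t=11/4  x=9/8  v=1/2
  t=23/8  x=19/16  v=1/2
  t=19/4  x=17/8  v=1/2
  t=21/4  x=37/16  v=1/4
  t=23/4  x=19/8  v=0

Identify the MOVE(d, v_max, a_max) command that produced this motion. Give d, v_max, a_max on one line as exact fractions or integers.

d=19/8 v_max=1/2 a_max=1/2

final state: t=23/4, x=19/8, v=0 → d = 19/8
a_max = (1/4−0)/(1/2−0) = 1/2
max v = 1/2 over t∈[1,19/4] → v_max = 1/2
check: 1/2·(1+15/4) = 19/8 ✓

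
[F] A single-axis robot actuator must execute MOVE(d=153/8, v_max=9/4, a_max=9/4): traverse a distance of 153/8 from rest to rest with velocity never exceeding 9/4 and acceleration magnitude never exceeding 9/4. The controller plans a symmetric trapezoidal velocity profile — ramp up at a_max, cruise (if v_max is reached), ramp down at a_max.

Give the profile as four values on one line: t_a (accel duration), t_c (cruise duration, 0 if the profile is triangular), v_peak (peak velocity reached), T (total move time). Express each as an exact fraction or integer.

(v_max)²/a_max = (9/4)²/(9/4) = 9/4
153/8 ≥ 9/4 ⇒ cruise phase
t_a = (9/4)/(9/4) = 1; v_peak = 9/4
d_cruise = 153/8 − 9/4 = 135/8; t_c = (135/8)/(9/4) = 15/2
T = 2·1 + 15/2 = 19/2

t_a=1 t_c=15/2 v_peak=9/4 T=19/2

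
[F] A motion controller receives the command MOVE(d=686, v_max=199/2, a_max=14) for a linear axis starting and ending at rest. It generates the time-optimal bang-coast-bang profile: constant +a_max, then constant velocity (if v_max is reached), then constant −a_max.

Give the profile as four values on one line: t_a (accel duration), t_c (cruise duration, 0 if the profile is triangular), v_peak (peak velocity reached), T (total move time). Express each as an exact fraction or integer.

t_a=7 t_c=0 v_peak=98 T=14

(v_max)²/a_max = (199/2)²/14 = 39601/56
686 < 39601/56 ⇒ no cruise
v_peak = √(686·14) = √9604 = 98
t_a = 98/14 = 7; t_c = 0
T = 2·7 = 14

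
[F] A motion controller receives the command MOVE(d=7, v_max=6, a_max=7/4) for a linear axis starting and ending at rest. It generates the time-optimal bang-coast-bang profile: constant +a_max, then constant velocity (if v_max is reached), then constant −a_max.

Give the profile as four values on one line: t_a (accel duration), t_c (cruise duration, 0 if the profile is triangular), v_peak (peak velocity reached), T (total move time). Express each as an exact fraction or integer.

t_a=2 t_c=0 v_peak=7/2 T=4

v_max²/a_max = 6²/(7/4) = 144/7
7 < 144/7 so t_c = 0
v_peak = √(7·7/4) = √(49/4) = 7/2
t_a = (7/2)/(7/4) = 2; t_c = 0
T = 2·2 = 4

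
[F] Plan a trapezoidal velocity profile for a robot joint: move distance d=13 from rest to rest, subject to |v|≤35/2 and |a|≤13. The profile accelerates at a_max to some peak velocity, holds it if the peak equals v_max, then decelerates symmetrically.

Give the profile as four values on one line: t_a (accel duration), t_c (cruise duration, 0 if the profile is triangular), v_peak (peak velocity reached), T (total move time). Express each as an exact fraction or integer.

t_a=1 t_c=0 v_peak=13 T=2

v_max²/a_max = (35/2)²/13 = 1225/52
13 < 1225/52 so t_c = 0
v_peak = √(13·13) = √169 = 13
t_a = 13/13 = 1; t_c = 0
T = 2·1 = 2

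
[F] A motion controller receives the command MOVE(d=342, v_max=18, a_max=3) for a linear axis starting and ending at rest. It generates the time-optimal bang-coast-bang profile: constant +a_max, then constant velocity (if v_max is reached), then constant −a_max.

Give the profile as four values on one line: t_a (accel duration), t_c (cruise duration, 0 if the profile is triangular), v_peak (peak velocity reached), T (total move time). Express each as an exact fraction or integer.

t_a=6 t_c=13 v_peak=18 T=25

(v_max)²/a_max = 18²/3 = 108
342 ≥ 108 → trapezoidal
t_a = 18/3 = 6; v_peak = 18
d_cruise = 342 − 108 = 234; t_c = 234/18 = 13
T = 2·6 + 13 = 25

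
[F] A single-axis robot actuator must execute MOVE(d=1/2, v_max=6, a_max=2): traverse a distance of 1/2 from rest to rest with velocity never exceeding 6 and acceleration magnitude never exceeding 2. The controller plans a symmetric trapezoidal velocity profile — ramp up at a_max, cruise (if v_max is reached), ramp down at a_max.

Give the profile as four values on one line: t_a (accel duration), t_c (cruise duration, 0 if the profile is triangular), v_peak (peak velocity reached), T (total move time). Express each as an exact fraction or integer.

v_max²/a_max = 6²/2 = 18
1/2 < 18 ⇒ no cruise
v_peak = √(1/2·2) = √1 = 1
t_a = 1/2; t_c = 0
T = 2·1/2 = 1

t_a=1/2 t_c=0 v_peak=1 T=1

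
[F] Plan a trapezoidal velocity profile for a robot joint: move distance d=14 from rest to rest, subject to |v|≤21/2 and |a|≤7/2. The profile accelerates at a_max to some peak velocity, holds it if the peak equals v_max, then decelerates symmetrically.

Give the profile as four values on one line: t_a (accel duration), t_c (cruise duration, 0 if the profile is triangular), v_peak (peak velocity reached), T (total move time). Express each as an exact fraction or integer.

t_a=2 t_c=0 v_peak=7 T=4

(v_max)²/a_max = (21/2)²/(7/2) = 63/2
14 < 63/2 → triangular
v_peak = √(14·7/2) = √49 = 7
t_a = 7/(7/2) = 2; t_c = 0
T = 2·2 = 4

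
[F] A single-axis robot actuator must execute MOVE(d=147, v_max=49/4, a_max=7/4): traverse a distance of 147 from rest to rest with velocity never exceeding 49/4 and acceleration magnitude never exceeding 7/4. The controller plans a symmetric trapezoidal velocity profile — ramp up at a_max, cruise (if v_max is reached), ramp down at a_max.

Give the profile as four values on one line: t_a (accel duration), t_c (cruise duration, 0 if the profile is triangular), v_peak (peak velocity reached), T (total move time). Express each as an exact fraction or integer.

v_max²/a_max = (49/4)²/(7/4) = 343/4
147 ≥ 343/4 → trapezoidal
t_a = (49/4)/(7/4) = 7; v_peak = 49/4
d_cruise = 147 − 343/4 = 245/4; t_c = (245/4)/(49/4) = 5
T = 2·7 + 5 = 19

t_a=7 t_c=5 v_peak=49/4 T=19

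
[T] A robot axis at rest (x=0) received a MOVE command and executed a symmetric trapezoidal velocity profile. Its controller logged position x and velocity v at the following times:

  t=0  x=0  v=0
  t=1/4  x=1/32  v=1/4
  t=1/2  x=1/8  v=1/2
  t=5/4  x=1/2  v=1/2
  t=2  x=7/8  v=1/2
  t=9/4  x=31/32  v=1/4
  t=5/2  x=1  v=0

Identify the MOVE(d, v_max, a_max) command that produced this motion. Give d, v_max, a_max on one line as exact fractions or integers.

d=1 v_max=1/2 a_max=1

final state: t=5/2, x=1, v=0 → d = 1
a_max = (1/4−0)/(1/4−0) = 1
max v = 1/2 over t∈[1/2,2] → v_max = 1/2
check: 1/2·(1/2+3/2) = 1 ✓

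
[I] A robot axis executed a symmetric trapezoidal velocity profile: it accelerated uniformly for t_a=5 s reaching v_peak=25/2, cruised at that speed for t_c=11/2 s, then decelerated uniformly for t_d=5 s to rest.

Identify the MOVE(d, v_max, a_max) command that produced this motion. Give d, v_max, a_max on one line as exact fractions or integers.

a_max = (25/2)/5 = 5/2
d_a = ½·25/2·5 = 125/4; d_c = 25/2·11/2 = 275/4
d = 2·125/4 + 275/4 = 525/4
t_c = 11/2 > 0 ⇒ limit active, v_max = 25/2

d=525/4 v_max=25/2 a_max=5/2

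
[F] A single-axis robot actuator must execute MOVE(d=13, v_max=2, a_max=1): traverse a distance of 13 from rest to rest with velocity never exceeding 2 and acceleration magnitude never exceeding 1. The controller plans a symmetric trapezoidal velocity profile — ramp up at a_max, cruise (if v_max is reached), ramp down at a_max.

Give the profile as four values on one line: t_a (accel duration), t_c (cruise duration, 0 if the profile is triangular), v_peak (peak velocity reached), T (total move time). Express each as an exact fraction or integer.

(v_max)²/a_max = 2²/1 = 4
13 ≥ 4 → trapezoidal
t_a = 2/1 = 2; v_peak = 2
d_cruise = 13 − 4 = 9; t_c = 9/2
T = 2·2 + 9/2 = 17/2

t_a=2 t_c=9/2 v_peak=2 T=17/2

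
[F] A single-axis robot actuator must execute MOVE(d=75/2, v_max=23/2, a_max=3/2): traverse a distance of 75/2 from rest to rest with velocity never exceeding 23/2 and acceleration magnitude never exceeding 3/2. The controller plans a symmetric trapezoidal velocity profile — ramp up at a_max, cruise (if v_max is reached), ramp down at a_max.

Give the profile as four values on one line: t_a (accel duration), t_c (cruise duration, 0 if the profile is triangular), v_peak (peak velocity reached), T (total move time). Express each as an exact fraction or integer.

t_a=5 t_c=0 v_peak=15/2 T=10

v_max²/a_max = (23/2)²/(3/2) = 529/6
75/2 < 529/6 so t_c = 0
v_peak = √(75/2·3/2) = √(225/4) = 15/2
t_a = (15/2)/(3/2) = 5; t_c = 0
T = 2·5 = 10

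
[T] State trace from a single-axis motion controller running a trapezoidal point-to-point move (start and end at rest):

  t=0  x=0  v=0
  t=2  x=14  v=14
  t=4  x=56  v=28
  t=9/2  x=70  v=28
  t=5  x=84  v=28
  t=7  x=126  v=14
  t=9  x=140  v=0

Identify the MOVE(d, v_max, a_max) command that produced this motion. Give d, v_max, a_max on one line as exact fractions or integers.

final state: t=9, x=140, v=0 → d = 140
a_max = (14−0)/(2−0) = 7
max v = 28 over t∈[4,5] → v_max = 28
check: 28·(4+1) = 140 ✓

d=140 v_max=28 a_max=7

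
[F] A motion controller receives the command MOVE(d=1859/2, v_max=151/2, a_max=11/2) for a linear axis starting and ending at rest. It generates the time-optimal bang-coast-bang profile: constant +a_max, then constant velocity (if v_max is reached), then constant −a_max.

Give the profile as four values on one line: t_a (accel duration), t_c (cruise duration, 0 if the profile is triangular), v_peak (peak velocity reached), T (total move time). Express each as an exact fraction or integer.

(v_max)²/a_max = (151/2)²/(11/2) = 22801/22
1859/2 < 22801/22 → triangular
v_peak = √(1859/2·11/2) = √(20449/4) = 143/2
t_a = (143/2)/(11/2) = 13; t_c = 0
T = 2·13 = 26

t_a=13 t_c=0 v_peak=143/2 T=26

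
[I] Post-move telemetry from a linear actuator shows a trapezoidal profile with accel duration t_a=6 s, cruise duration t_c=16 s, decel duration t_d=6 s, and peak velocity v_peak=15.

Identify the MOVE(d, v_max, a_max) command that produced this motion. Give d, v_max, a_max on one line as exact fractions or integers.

d=330 v_max=15 a_max=5/2

a_max = 15/6 = 5/2
d_a = ½·15·6 = 45; d_c = 15·16 = 240
d = 2·45 + 240 = 330
t_c = 16 > 0 so v_max = 15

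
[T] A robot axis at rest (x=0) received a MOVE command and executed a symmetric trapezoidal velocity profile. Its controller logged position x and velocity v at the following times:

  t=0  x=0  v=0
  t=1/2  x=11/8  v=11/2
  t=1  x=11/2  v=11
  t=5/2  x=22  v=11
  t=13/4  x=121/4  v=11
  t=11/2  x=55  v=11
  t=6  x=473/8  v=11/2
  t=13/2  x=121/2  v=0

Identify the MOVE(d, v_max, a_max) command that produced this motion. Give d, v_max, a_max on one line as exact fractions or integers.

final state: t=13/2, x=121/2, v=0 → d = 121/2
a_max = (11/2−0)/(1/2−0) = 11
max v = 11 over t∈[1,11/2] → v_max = 11
check: 11·(1+9/2) = 121/2 ✓

d=121/2 v_max=11 a_max=11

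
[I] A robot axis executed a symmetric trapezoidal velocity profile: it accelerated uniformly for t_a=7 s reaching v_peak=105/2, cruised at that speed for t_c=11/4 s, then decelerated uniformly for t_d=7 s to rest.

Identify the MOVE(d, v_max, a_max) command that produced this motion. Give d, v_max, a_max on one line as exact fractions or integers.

d=4095/8 v_max=105/2 a_max=15/2

a_max = (105/2)/7 = 15/2
d_a = ½·105/2·7 = 735/4; d_c = 105/2·11/4 = 1155/8
d = 2·735/4 + 1155/8 = 4095/8
t_c = 11/4 > 0 ⇒ limit active, v_max = 105/2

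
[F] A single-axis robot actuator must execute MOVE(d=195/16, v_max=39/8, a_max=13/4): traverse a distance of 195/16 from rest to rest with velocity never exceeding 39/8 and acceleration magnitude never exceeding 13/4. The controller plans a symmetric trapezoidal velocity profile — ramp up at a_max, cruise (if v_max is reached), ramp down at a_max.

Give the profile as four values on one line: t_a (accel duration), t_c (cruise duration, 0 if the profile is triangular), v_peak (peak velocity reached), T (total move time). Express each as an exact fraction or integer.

v_max²/a_max = (39/8)²/(13/4) = 117/16
195/16 ≥ 117/16 → trapezoidal
t_a = (39/8)/(13/4) = 3/2; v_peak = 39/8
d_cruise = 195/16 − 117/16 = 39/8; t_c = (39/8)/(39/8) = 1
T = 2·3/2 + 1 = 4

t_a=3/2 t_c=1 v_peak=39/8 T=4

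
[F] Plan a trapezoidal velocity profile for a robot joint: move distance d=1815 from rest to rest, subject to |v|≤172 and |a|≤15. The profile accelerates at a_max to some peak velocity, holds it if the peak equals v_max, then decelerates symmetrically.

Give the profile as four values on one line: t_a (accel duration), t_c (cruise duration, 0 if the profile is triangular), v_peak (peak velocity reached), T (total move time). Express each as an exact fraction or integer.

v_max²/a_max = 172²/15 = 29584/15
1815 < 29584/15 ⇒ no cruise
v_peak = √(1815·15) = √27225 = 165
t_a = 165/15 = 11; t_c = 0
T = 2·11 = 22

t_a=11 t_c=0 v_peak=165 T=22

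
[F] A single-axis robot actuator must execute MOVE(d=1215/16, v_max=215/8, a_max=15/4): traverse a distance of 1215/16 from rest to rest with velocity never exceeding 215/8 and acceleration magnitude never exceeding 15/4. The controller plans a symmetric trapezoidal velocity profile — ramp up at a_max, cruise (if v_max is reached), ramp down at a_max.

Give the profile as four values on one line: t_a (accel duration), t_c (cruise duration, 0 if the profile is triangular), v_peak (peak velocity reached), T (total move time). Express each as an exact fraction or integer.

t_a=9/2 t_c=0 v_peak=135/8 T=9

v_max²/a_max = (215/8)²/(15/4) = 9245/48
1215/16 < 9245/48 → triangular
v_peak = √(1215/16·15/4) = √(18225/64) = 135/8
t_a = (135/8)/(15/4) = 9/2; t_c = 0
T = 2·9/2 = 9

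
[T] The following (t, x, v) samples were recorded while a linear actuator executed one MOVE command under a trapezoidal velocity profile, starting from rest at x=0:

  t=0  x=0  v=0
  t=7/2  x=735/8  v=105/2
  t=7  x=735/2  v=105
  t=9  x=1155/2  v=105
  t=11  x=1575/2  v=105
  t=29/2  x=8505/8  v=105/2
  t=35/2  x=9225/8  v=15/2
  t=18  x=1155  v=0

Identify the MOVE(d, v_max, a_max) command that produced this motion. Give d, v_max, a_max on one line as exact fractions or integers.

d=1155 v_max=105 a_max=15

final state: t=18, x=1155, v=0 → d = 1155
a_max = (105/2−0)/(7/2−0) = 15
max v = 105 over t∈[7,11] → v_max = 105
check: 105·(7+4) = 1155 ✓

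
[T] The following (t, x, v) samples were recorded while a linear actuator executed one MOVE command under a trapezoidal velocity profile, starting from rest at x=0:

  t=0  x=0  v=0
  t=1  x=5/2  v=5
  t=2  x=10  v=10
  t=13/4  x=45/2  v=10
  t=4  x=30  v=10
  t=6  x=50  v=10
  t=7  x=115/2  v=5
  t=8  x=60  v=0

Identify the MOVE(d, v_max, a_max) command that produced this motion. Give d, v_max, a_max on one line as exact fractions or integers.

d=60 v_max=10 a_max=5

final state: t=8, x=60, v=0 → d = 60
a_max = (5−0)/(1−0) = 5
max v = 10 over t∈[2,6] → v_max = 10
check: 10·(2+4) = 60 ✓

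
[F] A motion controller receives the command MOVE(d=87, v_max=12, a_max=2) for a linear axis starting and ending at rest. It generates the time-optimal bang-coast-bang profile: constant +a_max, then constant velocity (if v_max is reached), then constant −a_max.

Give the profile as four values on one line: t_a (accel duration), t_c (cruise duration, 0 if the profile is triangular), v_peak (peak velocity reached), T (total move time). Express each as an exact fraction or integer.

v_max²/a_max = 12²/2 = 72
87 ≥ 72 → trapezoidal
t_a = 12/2 = 6; v_peak = 12
d_cruise = 87 − 72 = 15; t_c = 15/12 = 5/4
T = 2·6 + 5/4 = 53/4

t_a=6 t_c=5/4 v_peak=12 T=53/4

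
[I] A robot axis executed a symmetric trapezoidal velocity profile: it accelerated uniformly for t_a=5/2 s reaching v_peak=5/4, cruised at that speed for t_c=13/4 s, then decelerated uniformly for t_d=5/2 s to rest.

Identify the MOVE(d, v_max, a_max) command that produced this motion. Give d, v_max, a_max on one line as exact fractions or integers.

d=115/16 v_max=5/4 a_max=1/2

a_max = (5/4)/(5/2) = 1/2
d_a = ½·5/4·5/2 = 25/16; d_c = 5/4·13/4 = 65/16
d = 2·25/16 + 65/16 = 115/16
t_c = 13/4 > 0 → v_max = v_peak = 5/4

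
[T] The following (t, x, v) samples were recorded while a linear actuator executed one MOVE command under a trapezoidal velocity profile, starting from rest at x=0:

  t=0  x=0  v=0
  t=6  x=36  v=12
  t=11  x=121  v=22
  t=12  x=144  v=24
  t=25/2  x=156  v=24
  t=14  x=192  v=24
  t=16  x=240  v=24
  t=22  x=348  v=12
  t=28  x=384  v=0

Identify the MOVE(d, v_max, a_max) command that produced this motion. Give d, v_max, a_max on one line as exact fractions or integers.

d=384 v_max=24 a_max=2

final state: t=28, x=384, v=0 → d = 384
a_max = (12−0)/(6−0) = 2
max v = 24 over t∈[12,16] → v_max = 24
check: 24·(12+4) = 384 ✓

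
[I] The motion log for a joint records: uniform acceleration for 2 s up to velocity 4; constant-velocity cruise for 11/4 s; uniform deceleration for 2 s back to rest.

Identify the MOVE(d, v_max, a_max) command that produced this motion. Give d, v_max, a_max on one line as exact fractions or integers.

a_max = 4/2 = 2
d_a = ½·4·2 = 4; d_c = 4·11/4 = 11
d = 2·4 + 11 = 19
t_c = 11/4 > 0 so v_max = 4

d=19 v_max=4 a_max=2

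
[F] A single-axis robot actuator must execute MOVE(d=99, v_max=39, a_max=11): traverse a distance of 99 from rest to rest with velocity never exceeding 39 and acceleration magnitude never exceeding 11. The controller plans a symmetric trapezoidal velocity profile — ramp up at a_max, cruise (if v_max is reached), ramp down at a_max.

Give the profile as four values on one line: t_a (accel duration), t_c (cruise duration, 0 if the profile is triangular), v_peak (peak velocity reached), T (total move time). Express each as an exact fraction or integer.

t_a=3 t_c=0 v_peak=33 T=6

(v_max)²/a_max = 39²/11 = 1521/11
99 < 1521/11 ⇒ no cruise
v_peak = √(99·11) = √1089 = 33
t_a = 33/11 = 3; t_c = 0
T = 2·3 = 6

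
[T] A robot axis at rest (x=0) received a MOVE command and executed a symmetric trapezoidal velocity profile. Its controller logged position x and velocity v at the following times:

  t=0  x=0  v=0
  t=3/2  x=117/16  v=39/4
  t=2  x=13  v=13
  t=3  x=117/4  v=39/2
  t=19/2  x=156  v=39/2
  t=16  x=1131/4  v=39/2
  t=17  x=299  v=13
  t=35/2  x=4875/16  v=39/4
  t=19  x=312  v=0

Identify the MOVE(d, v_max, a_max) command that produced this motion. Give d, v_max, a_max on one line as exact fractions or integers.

d=312 v_max=39/2 a_max=13/2

final state: t=19, x=312, v=0 → d = 312
a_max = (39/4−0)/(3/2−0) = 13/2
max v = 39/2 over t∈[3,16] → v_max = 39/2
check: 39/2·(3+13) = 312 ✓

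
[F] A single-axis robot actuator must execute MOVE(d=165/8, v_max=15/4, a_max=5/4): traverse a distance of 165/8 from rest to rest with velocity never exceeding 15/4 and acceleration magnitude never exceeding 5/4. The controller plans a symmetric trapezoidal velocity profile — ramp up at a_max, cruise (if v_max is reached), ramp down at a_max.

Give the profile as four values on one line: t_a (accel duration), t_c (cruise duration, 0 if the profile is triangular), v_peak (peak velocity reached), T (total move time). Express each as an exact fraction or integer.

t_a=3 t_c=5/2 v_peak=15/4 T=17/2

vₘ²/aₘ = (15/4)²/(5/4) = 45/4
165/8 ≥ 45/4 → trapezoidal
t_a = (15/4)/(5/4) = 3; v_peak = 15/4
d_cruise = 165/8 − 45/4 = 75/8; t_c = (75/8)/(15/4) = 5/2
T = 2·3 + 5/2 = 17/2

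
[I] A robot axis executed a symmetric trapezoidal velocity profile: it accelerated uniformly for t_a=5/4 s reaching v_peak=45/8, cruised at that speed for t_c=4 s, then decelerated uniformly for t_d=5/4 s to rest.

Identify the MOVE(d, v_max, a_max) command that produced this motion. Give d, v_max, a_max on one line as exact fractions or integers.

a_max = (45/8)/(5/4) = 9/2
d_a = ½·45/8·5/4 = 225/64; d_c = 45/8·4 = 45/2
d = 2·225/64 + 45/2 = 945/32
t_c = 4 > 0 ⇒ limit active, v_max = 45/8

d=945/32 v_max=45/8 a_max=9/2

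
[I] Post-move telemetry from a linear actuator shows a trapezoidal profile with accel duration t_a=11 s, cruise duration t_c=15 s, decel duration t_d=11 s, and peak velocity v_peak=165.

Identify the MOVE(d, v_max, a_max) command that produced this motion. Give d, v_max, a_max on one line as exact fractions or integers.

a_max = 165/11 = 15
d_a = ½·165·11 = 1815/2; d_c = 165·15 = 2475
d = 2·1815/2 + 2475 = 4290
t_c = 15 > 0 so v_max = 165

d=4290 v_max=165 a_max=15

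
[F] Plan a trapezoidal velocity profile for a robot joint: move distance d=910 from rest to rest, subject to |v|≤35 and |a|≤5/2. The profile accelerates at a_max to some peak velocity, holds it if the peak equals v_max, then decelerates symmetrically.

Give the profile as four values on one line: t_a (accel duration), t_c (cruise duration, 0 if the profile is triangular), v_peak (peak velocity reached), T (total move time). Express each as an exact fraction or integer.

v_max²/a_max = 35²/(5/2) = 490
910 ≥ 490 ⇒ cruise phase
t_a = 35/(5/2) = 14; v_peak = 35
d_cruise = 910 − 490 = 420; t_c = 420/35 = 12
T = 2·14 + 12 = 40

t_a=14 t_c=12 v_peak=35 T=40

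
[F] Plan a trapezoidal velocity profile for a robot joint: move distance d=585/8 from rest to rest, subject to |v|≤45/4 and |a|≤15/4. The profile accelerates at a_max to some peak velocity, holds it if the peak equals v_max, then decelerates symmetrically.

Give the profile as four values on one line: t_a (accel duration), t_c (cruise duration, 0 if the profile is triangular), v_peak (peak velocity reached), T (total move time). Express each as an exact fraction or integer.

vₘ²/aₘ = (45/4)²/(15/4) = 135/4
585/8 ≥ 135/4 → trapezoidal
t_a = (45/4)/(15/4) = 3; v_peak = 45/4
d_cruise = 585/8 − 135/4 = 315/8; t_c = (315/8)/(45/4) = 7/2
T = 2·3 + 7/2 = 19/2

t_a=3 t_c=7/2 v_peak=45/4 T=19/2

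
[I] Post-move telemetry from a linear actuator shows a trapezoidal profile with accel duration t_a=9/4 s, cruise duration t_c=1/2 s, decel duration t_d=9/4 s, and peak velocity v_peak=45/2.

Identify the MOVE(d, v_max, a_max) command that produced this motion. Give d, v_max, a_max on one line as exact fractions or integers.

d=495/8 v_max=45/2 a_max=10

a_max = (45/2)/(9/4) = 10
d_a = ½·45/2·9/4 = 405/16; d_c = 45/2·1/2 = 45/4
d = 2·405/16 + 45/4 = 495/8
t_c = 1/2 > 0 → v_max = v_peak = 45/2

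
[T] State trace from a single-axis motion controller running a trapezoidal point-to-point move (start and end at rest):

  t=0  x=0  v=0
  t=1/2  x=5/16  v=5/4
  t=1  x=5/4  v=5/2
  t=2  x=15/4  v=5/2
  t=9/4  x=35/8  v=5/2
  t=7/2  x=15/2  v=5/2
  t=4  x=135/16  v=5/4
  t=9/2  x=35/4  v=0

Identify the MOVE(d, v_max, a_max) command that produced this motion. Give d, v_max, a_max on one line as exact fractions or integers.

d=35/4 v_max=5/2 a_max=5/2

final state: t=9/2, x=35/4, v=0 → d = 35/4
a_max = (5/4−0)/(1/2−0) = 5/2
max v = 5/2 over t∈[1,7/2] → v_max = 5/2
check: 5/2·(1+5/2) = 35/4 ✓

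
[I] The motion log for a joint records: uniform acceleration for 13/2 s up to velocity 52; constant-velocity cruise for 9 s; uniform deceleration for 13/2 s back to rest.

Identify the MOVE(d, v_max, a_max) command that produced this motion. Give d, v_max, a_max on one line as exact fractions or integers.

d=806 v_max=52 a_max=8

a_max = 52/(13/2) = 8
d_a = ½·52·13/2 = 169; d_c = 52·9 = 468
d = 2·169 + 468 = 806
t_c = 9 > 0 → v_max = v_peak = 52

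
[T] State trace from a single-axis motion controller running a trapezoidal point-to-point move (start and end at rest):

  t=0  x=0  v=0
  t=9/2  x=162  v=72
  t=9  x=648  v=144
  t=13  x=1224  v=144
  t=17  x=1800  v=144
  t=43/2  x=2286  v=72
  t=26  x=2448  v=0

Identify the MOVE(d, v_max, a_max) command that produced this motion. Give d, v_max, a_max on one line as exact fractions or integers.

d=2448 v_max=144 a_max=16

final state: t=26, x=2448, v=0 → d = 2448
a_max = (72−0)/(9/2−0) = 16
max v = 144 over t∈[9,17] → v_max = 144
check: 144·(9+8) = 2448 ✓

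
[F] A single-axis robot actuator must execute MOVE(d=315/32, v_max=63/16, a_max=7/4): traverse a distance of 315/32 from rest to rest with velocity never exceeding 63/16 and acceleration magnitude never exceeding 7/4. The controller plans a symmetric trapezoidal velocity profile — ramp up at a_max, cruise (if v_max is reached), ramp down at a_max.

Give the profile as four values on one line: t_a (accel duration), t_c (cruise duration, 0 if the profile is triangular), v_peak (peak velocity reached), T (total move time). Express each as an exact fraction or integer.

vₘ²/aₘ = (63/16)²/(7/4) = 567/64
315/32 ≥ 567/64 so v_max reached
t_a = (63/16)/(7/4) = 9/4; v_peak = 63/16
d_cruise = 315/32 − 567/64 = 63/64; t_c = (63/64)/(63/16) = 1/4
T = 2·9/4 + 1/4 = 19/4

t_a=9/4 t_c=1/4 v_peak=63/16 T=19/4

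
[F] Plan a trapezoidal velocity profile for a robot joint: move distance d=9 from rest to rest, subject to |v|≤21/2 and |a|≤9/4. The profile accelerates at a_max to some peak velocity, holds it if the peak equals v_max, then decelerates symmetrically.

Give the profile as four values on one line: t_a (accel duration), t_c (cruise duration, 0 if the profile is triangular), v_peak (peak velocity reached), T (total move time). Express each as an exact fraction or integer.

v_max²/a_max = (21/2)²/(9/4) = 49
9 < 49 ⇒ no cruise
v_peak = √(9·9/4) = √(81/4) = 9/2
t_a = (9/2)/(9/4) = 2; t_c = 0
T = 2·2 = 4

t_a=2 t_c=0 v_peak=9/2 T=4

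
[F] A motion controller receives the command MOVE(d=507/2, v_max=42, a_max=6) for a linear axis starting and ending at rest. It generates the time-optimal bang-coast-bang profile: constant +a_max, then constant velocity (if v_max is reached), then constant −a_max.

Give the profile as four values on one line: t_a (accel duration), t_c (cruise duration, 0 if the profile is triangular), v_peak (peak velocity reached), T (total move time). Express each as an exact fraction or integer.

t_a=13/2 t_c=0 v_peak=39 T=13

vₘ²/aₘ = 42²/6 = 294
507/2 < 294 → triangular
v_peak = √(507/2·6) = √1521 = 39
t_a = 39/6 = 13/2; t_c = 0
T = 2·13/2 = 13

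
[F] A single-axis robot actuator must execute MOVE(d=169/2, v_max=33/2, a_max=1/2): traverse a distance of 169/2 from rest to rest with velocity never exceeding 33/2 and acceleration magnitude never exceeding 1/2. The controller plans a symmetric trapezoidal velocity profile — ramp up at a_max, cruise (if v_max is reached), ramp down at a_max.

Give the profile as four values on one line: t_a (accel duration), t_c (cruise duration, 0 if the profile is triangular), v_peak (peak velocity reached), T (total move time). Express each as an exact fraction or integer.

(v_max)²/a_max = (33/2)²/(1/2) = 1089/2
169/2 < 1089/2 so t_c = 0
v_peak = √(169/2·1/2) = √(169/4) = 13/2
t_a = (13/2)/(1/2) = 13; t_c = 0
T = 2·13 = 26

t_a=13 t_c=0 v_peak=13/2 T=26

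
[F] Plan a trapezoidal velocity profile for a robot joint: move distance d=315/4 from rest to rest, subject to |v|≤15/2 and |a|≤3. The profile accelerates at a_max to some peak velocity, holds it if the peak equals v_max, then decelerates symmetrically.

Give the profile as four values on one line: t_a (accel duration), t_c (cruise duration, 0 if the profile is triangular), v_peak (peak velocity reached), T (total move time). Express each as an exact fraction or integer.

t_a=5/2 t_c=8 v_peak=15/2 T=13

vₘ²/aₘ = (15/2)²/3 = 75/4
315/4 ≥ 75/4 → trapezoidal
t_a = (15/2)/3 = 5/2; v_peak = 15/2
d_cruise = 315/4 − 75/4 = 60; t_c = 60/(15/2) = 8
T = 2·5/2 + 8 = 13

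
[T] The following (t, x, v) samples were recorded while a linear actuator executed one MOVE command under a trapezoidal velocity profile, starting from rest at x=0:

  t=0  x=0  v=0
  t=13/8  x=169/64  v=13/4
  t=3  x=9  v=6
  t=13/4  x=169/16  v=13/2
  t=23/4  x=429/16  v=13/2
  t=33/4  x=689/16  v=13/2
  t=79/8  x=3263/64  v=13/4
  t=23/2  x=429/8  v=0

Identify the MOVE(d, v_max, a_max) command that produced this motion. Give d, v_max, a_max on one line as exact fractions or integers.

final state: t=23/2, x=429/8, v=0 → d = 429/8
a_max = (13/4−0)/(13/8−0) = 2
max v = 13/2 over t∈[13/4,33/4] → v_max = 13/2
check: 13/2·(13/4+5) = 429/8 ✓

d=429/8 v_max=13/2 a_max=2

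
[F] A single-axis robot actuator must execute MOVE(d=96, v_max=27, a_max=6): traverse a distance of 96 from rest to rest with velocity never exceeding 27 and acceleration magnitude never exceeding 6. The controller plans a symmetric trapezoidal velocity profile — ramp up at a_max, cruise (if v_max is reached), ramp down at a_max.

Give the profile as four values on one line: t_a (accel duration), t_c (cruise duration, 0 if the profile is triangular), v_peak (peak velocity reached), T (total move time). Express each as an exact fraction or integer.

t_a=4 t_c=0 v_peak=24 T=8

vₘ²/aₘ = 27²/6 = 243/2
96 < 243/2 ⇒ no cruise
v_peak = √(96·6) = √576 = 24
t_a = 24/6 = 4; t_c = 0
T = 2·4 = 8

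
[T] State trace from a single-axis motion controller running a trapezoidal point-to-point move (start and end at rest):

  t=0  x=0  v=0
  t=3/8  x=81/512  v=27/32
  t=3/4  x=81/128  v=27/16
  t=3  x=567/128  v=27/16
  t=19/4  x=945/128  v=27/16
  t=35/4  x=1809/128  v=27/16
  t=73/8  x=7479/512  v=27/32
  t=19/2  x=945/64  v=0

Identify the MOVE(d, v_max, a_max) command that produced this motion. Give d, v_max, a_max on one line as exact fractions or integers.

d=945/64 v_max=27/16 a_max=9/4

final state: t=19/2, x=945/64, v=0 → d = 945/64
a_max = (27/32−0)/(3/8−0) = 9/4
max v = 27/16 over t∈[3/4,35/4] → v_max = 27/16
check: 27/16·(3/4+8) = 945/64 ✓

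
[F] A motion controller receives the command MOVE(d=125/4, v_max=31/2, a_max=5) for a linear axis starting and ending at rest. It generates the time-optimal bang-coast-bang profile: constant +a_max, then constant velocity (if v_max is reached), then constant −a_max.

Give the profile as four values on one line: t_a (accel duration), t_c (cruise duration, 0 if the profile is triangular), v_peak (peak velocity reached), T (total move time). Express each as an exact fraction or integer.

t_a=5/2 t_c=0 v_peak=25/2 T=5

v_max²/a_max = (31/2)²/5 = 961/20
125/4 < 961/20 → triangular
v_peak = √(125/4·5) = √(625/4) = 25/2
t_a = (25/2)/5 = 5/2; t_c = 0
T = 2·5/2 = 5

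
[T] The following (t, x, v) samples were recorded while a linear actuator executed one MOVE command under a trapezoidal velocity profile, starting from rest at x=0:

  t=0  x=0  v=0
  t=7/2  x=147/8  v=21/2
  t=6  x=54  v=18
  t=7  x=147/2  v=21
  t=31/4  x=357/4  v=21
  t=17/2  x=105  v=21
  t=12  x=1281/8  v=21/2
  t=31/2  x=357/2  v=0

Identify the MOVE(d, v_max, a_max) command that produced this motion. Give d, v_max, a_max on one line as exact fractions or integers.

d=357/2 v_max=21 a_max=3

final state: t=31/2, x=357/2, v=0 → d = 357/2
a_max = (21/2−0)/(7/2−0) = 3
max v = 21 over t∈[7,17/2] → v_max = 21
check: 21·(7+3/2) = 357/2 ✓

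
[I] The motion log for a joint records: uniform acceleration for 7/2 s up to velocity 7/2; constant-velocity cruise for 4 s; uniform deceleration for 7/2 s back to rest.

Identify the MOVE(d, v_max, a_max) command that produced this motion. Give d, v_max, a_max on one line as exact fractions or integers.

a_max = (7/2)/(7/2) = 1
d_a = ½·7/2·7/2 = 49/8; d_c = 7/2·4 = 14
d = 2·49/8 + 14 = 105/4
t_c = 4 > 0 so v_max = 7/2

d=105/4 v_max=7/2 a_max=1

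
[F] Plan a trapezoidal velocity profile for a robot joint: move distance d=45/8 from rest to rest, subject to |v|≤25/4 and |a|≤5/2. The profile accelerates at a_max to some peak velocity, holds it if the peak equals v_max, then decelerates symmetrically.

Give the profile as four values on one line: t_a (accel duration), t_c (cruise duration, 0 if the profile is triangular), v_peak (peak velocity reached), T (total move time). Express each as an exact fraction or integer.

t_a=3/2 t_c=0 v_peak=15/4 T=3

(v_max)²/a_max = (25/4)²/(5/2) = 125/8
45/8 < 125/8 ⇒ no cruise
v_peak = √(45/8·5/2) = √(225/16) = 15/4
t_a = (15/4)/(5/2) = 3/2; t_c = 0
T = 2·3/2 = 3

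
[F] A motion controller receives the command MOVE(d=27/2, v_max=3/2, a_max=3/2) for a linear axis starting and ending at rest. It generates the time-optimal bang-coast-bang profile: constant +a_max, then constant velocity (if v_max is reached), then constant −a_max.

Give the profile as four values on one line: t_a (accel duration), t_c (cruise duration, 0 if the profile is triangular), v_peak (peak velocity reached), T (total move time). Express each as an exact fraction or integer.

(v_max)²/a_max = (3/2)²/(3/2) = 3/2
27/2 ≥ 3/2 → trapezoidal
t_a = (3/2)/(3/2) = 1; v_peak = 3/2
d_cruise = 27/2 − 3/2 = 12; t_c = 12/(3/2) = 8
T = 2·1 + 8 = 10

t_a=1 t_c=8 v_peak=3/2 T=10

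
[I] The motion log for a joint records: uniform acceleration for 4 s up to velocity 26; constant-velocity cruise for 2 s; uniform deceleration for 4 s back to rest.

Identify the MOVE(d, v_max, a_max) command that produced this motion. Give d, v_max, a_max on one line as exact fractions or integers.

a_max = 26/4 = 13/2
d_a = ½·26·4 = 52; d_c = 26·2 = 52
d = 2·52 + 52 = 156
t_c = 2 > 0 → v_max = v_peak = 26

d=156 v_max=26 a_max=13/2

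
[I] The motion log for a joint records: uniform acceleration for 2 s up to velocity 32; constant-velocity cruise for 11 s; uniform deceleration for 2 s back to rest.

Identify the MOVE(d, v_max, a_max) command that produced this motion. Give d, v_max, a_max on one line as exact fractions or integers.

d=416 v_max=32 a_max=16

a_max = 32/2 = 16
d_a = ½·32·2 = 32; d_c = 32·11 = 352
d = 2·32 + 352 = 416
t_c = 11 > 0 so v_max = 32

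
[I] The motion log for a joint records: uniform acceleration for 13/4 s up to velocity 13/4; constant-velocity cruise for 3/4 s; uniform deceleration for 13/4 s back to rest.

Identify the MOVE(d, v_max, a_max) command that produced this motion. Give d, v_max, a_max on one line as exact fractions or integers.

a_max = (13/4)/(13/4) = 1
d_a = ½·13/4·13/4 = 169/32; d_c = 13/4·3/4 = 39/16
d = 2·169/32 + 39/16 = 13
t_c = 3/4 > 0 so v_max = 13/4

d=13 v_max=13/4 a_max=1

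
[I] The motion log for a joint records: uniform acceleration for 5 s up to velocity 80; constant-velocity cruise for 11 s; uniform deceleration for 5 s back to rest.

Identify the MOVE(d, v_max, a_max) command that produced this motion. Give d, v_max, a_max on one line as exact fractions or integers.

d=1280 v_max=80 a_max=16

a_max = 80/5 = 16
d_a = ½·80·5 = 200; d_c = 80·11 = 880
d = 2·200 + 880 = 1280
t_c = 11 > 0 → v_max = v_peak = 80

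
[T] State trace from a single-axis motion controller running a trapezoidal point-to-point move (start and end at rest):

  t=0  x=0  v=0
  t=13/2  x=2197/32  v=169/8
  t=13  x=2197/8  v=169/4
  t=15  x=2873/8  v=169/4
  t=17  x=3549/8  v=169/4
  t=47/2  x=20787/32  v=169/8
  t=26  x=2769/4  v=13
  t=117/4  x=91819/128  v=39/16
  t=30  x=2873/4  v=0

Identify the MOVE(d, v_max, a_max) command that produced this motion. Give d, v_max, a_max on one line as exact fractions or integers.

final state: t=30, x=2873/4, v=0 → d = 2873/4
a_max = (169/8−0)/(13/2−0) = 13/4
max v = 169/4 over t∈[13,17] → v_max = 169/4
check: 169/4·(13+4) = 2873/4 ✓

d=2873/4 v_max=169/4 a_max=13/4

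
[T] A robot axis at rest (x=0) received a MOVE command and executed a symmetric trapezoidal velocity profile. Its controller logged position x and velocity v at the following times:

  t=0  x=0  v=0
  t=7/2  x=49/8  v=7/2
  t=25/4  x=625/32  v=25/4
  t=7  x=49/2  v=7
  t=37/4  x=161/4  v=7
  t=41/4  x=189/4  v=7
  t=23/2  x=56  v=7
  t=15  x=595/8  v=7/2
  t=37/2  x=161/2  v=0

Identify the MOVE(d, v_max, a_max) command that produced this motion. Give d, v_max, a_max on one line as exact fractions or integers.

d=161/2 v_max=7 a_max=1

final state: t=37/2, x=161/2, v=0 → d = 161/2
a_max = (7/2−0)/(7/2−0) = 1
max v = 7 over t∈[7,23/2] → v_max = 7
check: 7·(7+9/2) = 161/2 ✓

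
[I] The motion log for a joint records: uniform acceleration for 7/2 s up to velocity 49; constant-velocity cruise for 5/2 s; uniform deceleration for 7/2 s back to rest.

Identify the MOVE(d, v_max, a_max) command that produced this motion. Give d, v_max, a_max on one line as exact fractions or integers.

a_max = 49/(7/2) = 14
d_a = ½·49·7/2 = 343/4; d_c = 49·5/2 = 245/2
d = 2·343/4 + 245/2 = 294
t_c = 5/2 > 0 → v_max = v_peak = 49

d=294 v_max=49 a_max=14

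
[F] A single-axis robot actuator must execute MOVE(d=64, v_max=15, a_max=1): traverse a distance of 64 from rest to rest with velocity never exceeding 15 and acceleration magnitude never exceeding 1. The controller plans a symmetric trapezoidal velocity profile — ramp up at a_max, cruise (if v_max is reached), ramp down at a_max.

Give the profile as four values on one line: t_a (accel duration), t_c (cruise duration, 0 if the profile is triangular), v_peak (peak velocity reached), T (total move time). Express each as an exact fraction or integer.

(v_max)²/a_max = 15²/1 = 225
64 < 225 so t_c = 0
v_peak = √(64·1) = √64 = 8
t_a = 8/1 = 8; t_c = 0
T = 2·8 = 16

t_a=8 t_c=0 v_peak=8 T=16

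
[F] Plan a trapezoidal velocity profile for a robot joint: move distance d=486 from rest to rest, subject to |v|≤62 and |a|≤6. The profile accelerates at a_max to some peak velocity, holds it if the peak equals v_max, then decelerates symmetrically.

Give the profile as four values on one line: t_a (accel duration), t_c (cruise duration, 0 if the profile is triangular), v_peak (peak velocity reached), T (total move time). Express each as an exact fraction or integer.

(v_max)²/a_max = 62²/6 = 1922/3
486 < 1922/3 → triangular
v_peak = √(486·6) = √2916 = 54
t_a = 54/6 = 9; t_c = 0
T = 2·9 = 18

t_a=9 t_c=0 v_peak=54 T=18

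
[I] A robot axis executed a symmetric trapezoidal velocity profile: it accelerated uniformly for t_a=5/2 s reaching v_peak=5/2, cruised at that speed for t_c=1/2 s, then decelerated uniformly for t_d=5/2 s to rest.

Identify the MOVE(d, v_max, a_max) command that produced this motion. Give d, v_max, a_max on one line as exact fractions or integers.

a_max = (5/2)/(5/2) = 1
d_a = ½·5/2·5/2 = 25/8; d_c = 5/2·1/2 = 5/4
d = 2·25/8 + 5/4 = 15/2
t_c = 1/2 > 0 → v_max = v_peak = 5/2

d=15/2 v_max=5/2 a_max=1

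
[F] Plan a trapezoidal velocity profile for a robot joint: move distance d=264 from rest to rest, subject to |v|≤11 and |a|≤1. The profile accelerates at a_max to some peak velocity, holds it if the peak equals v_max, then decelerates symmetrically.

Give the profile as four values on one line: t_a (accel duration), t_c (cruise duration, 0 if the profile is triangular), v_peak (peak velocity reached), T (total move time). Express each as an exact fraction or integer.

t_a=11 t_c=13 v_peak=11 T=35

vₘ²/aₘ = 11²/1 = 121
264 ≥ 121 so v_max reached
t_a = 11/1 = 11; v_peak = 11
d_cruise = 264 − 121 = 143; t_c = 143/11 = 13
T = 2·11 + 13 = 35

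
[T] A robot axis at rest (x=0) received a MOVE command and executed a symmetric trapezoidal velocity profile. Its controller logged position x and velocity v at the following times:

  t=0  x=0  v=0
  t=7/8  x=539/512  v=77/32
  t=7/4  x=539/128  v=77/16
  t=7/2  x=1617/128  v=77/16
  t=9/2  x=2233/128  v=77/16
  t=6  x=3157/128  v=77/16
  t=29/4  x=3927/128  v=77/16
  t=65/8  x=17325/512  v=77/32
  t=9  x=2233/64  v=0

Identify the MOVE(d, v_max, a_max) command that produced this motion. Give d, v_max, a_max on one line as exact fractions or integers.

d=2233/64 v_max=77/16 a_max=11/4

final state: t=9, x=2233/64, v=0 → d = 2233/64
a_max = (77/32−0)/(7/8−0) = 11/4
max v = 77/16 over t∈[7/4,29/4] → v_max = 77/16
check: 77/16·(7/4+11/2) = 2233/64 ✓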